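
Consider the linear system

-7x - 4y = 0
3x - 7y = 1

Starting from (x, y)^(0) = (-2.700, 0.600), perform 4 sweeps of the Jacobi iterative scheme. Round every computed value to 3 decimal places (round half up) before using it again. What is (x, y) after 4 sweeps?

(-0.101, -0.072)

Iteration 1:
  x = (0 - (-4)·0.600) / (-7) = -0.343
  y = (1 - (3)·-2.700) / (-7) = -1.300
Iteration 2:
  x = (0 - (-4)·-1.300) / (-7) = 0.743
  y = (1 - (3)·-0.343) / (-7) = -0.290
Iteration 3:
  x = (0 - (-4)·-0.290) / (-7) = 0.166
  y = (1 - (3)·0.743) / (-7) = 0.176
Iteration 4:
  x = (0 - (-4)·0.176) / (-7) = -0.101
  y = (1 - (3)·0.166) / (-7) = -0.072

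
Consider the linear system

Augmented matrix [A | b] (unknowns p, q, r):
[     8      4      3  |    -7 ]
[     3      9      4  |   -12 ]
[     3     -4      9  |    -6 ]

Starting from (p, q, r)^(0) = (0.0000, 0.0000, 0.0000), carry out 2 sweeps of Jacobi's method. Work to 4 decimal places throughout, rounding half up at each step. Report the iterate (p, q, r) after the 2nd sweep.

Iteration 1:
  p = (-7 - (4)·0.0000 - (3)·0.0000) / (8) = -0.8750
  q = (-12 - (3)·0.0000 - (4)·0.0000) / (9) = -1.3333
  r = (-6 - (3)·0.0000 - (-4)·0.0000) / (9) = -0.6667
Iteration 2:
  p = (-7 - (4)·-1.3333 - (3)·-0.6667) / (8) = 0.0417
  q = (-12 - (3)·-0.8750 - (4)·-0.6667) / (9) = -0.7454
  r = (-6 - (3)·-0.8750 - (-4)·-1.3333) / (9) = -0.9676

(0.0417, -0.7454, -0.9676)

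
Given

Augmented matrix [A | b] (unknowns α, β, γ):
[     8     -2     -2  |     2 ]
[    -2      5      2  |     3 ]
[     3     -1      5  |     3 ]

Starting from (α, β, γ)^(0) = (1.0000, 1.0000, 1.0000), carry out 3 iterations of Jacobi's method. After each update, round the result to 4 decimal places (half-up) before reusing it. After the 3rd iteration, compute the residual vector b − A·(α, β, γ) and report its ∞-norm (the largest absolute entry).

Iteration 1:
  α = (2 - (-2)·1.0000 - (-2)·1.0000) / (8) = 0.7500
  β = (3 - (-2)·1.0000 - (2)·1.0000) / (5) = 0.6000
  γ = (3 - (3)·1.0000 - (-1)·1.0000) / (5) = 0.2000
Iteration 2:
  α = (2 - (-2)·0.6000 - (-2)·0.2000) / (8) = 0.4500
  β = (3 - (-2)·0.7500 - (2)·0.2000) / (5) = 0.8200
  γ = (3 - (3)·0.7500 - (-1)·0.6000) / (5) = 0.2700
Iteration 3:
  α = (2 - (-2)·0.8200 - (-2)·0.2700) / (8) = 0.5225
  β = (3 - (-2)·0.4500 - (2)·0.2700) / (5) = 0.6720
  γ = (3 - (3)·0.4500 - (-1)·0.8200) / (5) = 0.4940
Residual b − A·x = (0.1520, -0.3030, -0.3655); ∞-norm = 0.3655

0.3655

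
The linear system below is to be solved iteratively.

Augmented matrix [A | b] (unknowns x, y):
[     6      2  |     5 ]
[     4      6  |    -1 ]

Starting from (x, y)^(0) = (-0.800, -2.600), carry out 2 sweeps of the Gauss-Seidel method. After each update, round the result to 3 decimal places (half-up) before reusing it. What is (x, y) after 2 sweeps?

Iteration 1:
  x = (5 - (2)·-2.600) / (6) = 1.700
  y = (-1 - (4)·1.700) / (6) = -1.300
Iteration 2:
  x = (5 - (2)·-1.300) / (6) = 1.267
  y = (-1 - (4)·1.267) / (6) = -1.011

(1.267, -1.011)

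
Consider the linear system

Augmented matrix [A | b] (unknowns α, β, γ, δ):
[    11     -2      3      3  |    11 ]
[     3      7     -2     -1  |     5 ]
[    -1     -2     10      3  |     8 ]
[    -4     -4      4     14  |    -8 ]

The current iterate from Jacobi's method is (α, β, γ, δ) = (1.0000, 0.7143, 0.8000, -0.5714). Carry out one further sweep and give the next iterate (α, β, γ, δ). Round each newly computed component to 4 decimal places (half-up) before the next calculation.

One sweep:
  α = (11 - (-2)·0.7143 - (3)·0.8000 - (3)·-0.5714) / (11) = 1.0675
  β = (5 - (3)·1.0000 - (-2)·0.8000 - (-1)·-0.5714) / (7) = 0.4327
  γ = (8 - (-1)·1.0000 - (-2)·0.7143 - (3)·-0.5714) / (10) = 1.2143
  δ = (-8 - (-4)·1.0000 - (-4)·0.7143 - (4)·0.8000) / (14) = -0.3102

(1.0675, 0.4327, 1.2143, -0.3102)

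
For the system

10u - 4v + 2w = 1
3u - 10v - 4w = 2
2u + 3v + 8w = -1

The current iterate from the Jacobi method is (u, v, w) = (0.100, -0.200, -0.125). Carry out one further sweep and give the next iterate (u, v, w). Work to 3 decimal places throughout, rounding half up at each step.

(0.045, -0.120, -0.075)

One sweep:
  u = (1 - (-4)·-0.200 - (2)·-0.125) / (10) = 0.045
  v = (2 - (3)·0.100 - (-4)·-0.125) / (-10) = -0.120
  w = (-1 - (2)·0.100 - (3)·-0.200) / (8) = -0.075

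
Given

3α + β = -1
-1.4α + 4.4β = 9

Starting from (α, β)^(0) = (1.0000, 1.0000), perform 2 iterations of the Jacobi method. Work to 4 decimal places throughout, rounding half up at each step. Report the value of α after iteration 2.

Iteration 1:
  α = (-1 - (1)·1.0000) / (3) = -0.6667
  β = (9 - (-1.4)·1.0000) / (4.4) = 2.3636
Iteration 2:
  α = (-1 - (1)·2.3636) / (3) = -1.1212
  β = (9 - (-1.4)·-0.6667) / (4.4) = 1.8333

-1.1212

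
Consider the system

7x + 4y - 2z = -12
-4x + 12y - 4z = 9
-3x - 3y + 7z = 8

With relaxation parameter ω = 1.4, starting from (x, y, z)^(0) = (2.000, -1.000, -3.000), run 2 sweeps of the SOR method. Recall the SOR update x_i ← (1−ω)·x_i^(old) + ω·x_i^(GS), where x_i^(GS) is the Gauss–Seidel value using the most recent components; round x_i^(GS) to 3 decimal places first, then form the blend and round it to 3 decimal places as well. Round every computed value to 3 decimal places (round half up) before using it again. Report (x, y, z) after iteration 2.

(0.208, 1.640, 2.845)

Iteration 1:
  x: GS value = (-12 - (4)·-1.000 - (-2)·-3.000) / (7) = -2.000;  x ← (1−ω)·2.000 + ω·-2.000 = -3.600
  y: GS value = (9 - (-4)·-3.600 - (-4)·-3.000) / (12) = -1.450;  y ← (1−ω)·-1.000 + ω·-1.450 = -1.630
  z: GS value = (8 - (-3)·-3.600 - (-3)·-1.630) / (7) = -1.099;  z ← (1−ω)·-3.000 + ω·-1.099 = -0.339
Iteration 2:
  x: GS value = (-12 - (4)·-1.630 - (-2)·-0.339) / (7) = -0.880;  x ← (1−ω)·-3.600 + ω·-0.880 = 0.208
  y: GS value = (9 - (-4)·0.208 - (-4)·-0.339) / (12) = 0.706;  y ← (1−ω)·-1.630 + ω·0.706 = 1.640
  z: GS value = (8 - (-3)·0.208 - (-3)·1.640) / (7) = 1.935;  z ← (1−ω)·-0.339 + ω·1.935 = 2.845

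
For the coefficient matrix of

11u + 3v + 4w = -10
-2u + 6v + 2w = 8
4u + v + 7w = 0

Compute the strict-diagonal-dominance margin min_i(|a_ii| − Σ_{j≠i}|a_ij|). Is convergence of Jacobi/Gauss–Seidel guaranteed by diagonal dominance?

row 1: |11| − (3+4) = 4
row 2: |6| − (2+2) = 2
row 3: |7| − (4+1) = 2
minimum over rows = 2 → strictly diagonally dominant (convergence guaranteed)

2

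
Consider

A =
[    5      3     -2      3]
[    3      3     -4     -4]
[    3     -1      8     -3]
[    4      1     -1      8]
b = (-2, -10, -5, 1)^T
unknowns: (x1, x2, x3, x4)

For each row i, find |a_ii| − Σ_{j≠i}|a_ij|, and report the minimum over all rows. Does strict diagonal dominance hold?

-8

row 1: |5| − (3+2+3) = -3
row 2: |3| − (3+4+4) = -8
row 3: |8| − (3+1+3) = 1
row 4: |8| − (4+1+1) = 2
minimum over rows = -8 → not strictly diagonally dominant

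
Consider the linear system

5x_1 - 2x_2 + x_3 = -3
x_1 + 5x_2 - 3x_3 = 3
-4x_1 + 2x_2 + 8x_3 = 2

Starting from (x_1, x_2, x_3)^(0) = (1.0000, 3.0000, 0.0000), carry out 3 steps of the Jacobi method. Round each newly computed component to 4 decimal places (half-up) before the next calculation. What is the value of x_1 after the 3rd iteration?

Iteration 1:
  x_1 = (-3 - (-2)·3.0000 - (1)·0.0000) / (5) = 0.6000
  x_2 = (3 - (1)·1.0000 - (-3)·0.0000) / (5) = 0.4000
  x_3 = (2 - (-4)·1.0000 - (2)·3.0000) / (8) = 0.0000
Iteration 2:
  x_1 = (-3 - (-2)·0.4000 - (1)·0.0000) / (5) = -0.4400
  x_2 = (3 - (1)·0.6000 - (-3)·0.0000) / (5) = 0.4800
  x_3 = (2 - (-4)·0.6000 - (2)·0.4000) / (8) = 0.4500
Iteration 3:
  x_1 = (-3 - (-2)·0.4800 - (1)·0.4500) / (5) = -0.4980
  x_2 = (3 - (1)·-0.4400 - (-3)·0.4500) / (5) = 0.9580
  x_3 = (2 - (-4)·-0.4400 - (2)·0.4800) / (8) = -0.0900

-0.4980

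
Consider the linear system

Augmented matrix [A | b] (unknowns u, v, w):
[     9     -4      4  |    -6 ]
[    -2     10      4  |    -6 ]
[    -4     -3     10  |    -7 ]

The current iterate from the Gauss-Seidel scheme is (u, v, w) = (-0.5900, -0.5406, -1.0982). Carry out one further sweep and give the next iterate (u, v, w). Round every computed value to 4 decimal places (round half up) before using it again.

One sweep:
  u = (-6 - (-4)·-0.5406 - (4)·-1.0982) / (9) = -0.4188
  v = (-6 - (-2)·-0.4188 - (4)·-1.0982) / (10) = -0.2445
  w = (-7 - (-4)·-0.4188 - (-3)·-0.2445) / (10) = -0.9409

(-0.4188, -0.2445, -0.9409)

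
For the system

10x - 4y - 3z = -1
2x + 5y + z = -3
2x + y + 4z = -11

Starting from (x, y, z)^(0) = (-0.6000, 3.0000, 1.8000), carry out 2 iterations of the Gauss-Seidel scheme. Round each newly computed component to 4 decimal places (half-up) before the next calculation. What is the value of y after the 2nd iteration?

0.7117

Iteration 1:
  x = (-1 - (-4)·3.0000 - (-3)·1.8000) / (10) = 1.6400
  y = (-3 - (2)·1.6400 - (1)·1.8000) / (5) = -1.6160
  z = (-11 - (2)·1.6400 - (1)·-1.6160) / (4) = -3.1660
Iteration 2:
  x = (-1 - (-4)·-1.6160 - (-3)·-3.1660) / (10) = -1.6962
  y = (-3 - (2)·-1.6962 - (1)·-3.1660) / (5) = 0.7117
  z = (-11 - (2)·-1.6962 - (1)·0.7117) / (4) = -2.0798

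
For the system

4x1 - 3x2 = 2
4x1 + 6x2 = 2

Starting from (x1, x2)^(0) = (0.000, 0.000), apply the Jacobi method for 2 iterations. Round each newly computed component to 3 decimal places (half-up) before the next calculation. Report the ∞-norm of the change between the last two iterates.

Iteration 1:
  x1 = (2 - (-3)·0.000) / (4) = 0.500
  x2 = (2 - (4)·0.000) / (6) = 0.333
Iteration 2:
  x1 = (2 - (-3)·0.333) / (4) = 0.750
  x2 = (2 - (4)·0.500) / (6) = 0.000
Change: (0.250, -0.333) → max |·| = 0.333

0.333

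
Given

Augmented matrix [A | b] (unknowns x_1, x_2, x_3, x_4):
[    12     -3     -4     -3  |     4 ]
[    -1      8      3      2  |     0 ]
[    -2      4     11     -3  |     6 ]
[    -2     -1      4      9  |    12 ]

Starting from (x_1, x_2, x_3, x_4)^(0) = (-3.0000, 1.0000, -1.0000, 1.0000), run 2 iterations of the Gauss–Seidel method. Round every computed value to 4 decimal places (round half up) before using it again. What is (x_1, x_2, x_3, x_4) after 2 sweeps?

(0.9334, -0.4715, 1.1843, 0.9620)

Iteration 1:
  x_1 = (4 - (-3)·1.0000 - (-4)·-1.0000 - (-3)·1.0000) / (12) = 0.5000
  x_2 = (0 - (-1)·0.5000 - (3)·-1.0000 - (2)·1.0000) / (8) = 0.1875
  x_3 = (6 - (-2)·0.5000 - (4)·0.1875 - (-3)·1.0000) / (11) = 0.8409
  x_4 = (12 - (-2)·0.5000 - (-1)·0.1875 - (4)·0.8409) / (9) = 1.0915
Iteration 2:
  x_1 = (4 - (-3)·0.1875 - (-4)·0.8409 - (-3)·1.0915) / (12) = 0.9334
  x_2 = (0 - (-1)·0.9334 - (3)·0.8409 - (2)·1.0915) / (8) = -0.4715
  x_3 = (6 - (-2)·0.9334 - (4)·-0.4715 - (-3)·1.0915) / (11) = 1.1843
  x_4 = (12 - (-2)·0.9334 - (-1)·-0.4715 - (4)·1.1843) / (9) = 0.9620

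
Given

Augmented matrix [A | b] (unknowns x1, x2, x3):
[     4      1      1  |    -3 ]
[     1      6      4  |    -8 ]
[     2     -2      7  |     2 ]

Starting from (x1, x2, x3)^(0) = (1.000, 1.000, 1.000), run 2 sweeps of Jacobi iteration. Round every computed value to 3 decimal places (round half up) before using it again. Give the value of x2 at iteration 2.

Iteration 1:
  x1 = (-3 - (1)·1.000 - (1)·1.000) / (4) = -1.250
  x2 = (-8 - (1)·1.000 - (4)·1.000) / (6) = -2.167
  x3 = (2 - (2)·1.000 - (-2)·1.000) / (7) = 0.286
Iteration 2:
  x1 = (-3 - (1)·-2.167 - (1)·0.286) / (4) = -0.280
  x2 = (-8 - (1)·-1.250 - (4)·0.286) / (6) = -1.316
  x3 = (2 - (2)·-1.250 - (-2)·-2.167) / (7) = 0.024

-1.316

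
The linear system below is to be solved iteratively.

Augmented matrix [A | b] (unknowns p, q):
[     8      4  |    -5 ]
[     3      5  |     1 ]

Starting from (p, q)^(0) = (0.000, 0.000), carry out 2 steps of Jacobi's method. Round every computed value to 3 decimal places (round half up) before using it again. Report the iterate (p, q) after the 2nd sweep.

(-0.725, 0.575)

Iteration 1:
  p = (-5 - (4)·0.000) / (8) = -0.625
  q = (1 - (3)·0.000) / (5) = 0.200
Iteration 2:
  p = (-5 - (4)·0.200) / (8) = -0.725
  q = (1 - (3)·-0.625) / (5) = 0.575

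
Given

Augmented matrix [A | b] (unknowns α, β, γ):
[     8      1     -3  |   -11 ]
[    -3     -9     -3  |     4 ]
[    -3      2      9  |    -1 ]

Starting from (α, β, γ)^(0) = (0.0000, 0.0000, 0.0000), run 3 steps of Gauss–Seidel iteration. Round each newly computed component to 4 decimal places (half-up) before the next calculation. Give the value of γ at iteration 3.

Iteration 1:
  α = (-11 - (1)·0.0000 - (-3)·0.0000) / (8) = -1.3750
  β = (4 - (-3)·-1.3750 - (-3)·0.0000) / (-9) = 0.0139
  γ = (-1 - (-3)·-1.3750 - (2)·0.0139) / (9) = -0.5725
Iteration 2:
  α = (-11 - (1)·0.0139 - (-3)·-0.5725) / (8) = -1.5914
  β = (4 - (-3)·-1.5914 - (-3)·-0.5725) / (-9) = 0.2769
  γ = (-1 - (-3)·-1.5914 - (2)·0.2769) / (9) = -0.7031
Iteration 3:
  α = (-11 - (1)·0.2769 - (-3)·-0.7031) / (8) = -1.6733
  β = (4 - (-3)·-1.6733 - (-3)·-0.7031) / (-9) = 0.3477
  γ = (-1 - (-3)·-1.6733 - (2)·0.3477) / (9) = -0.7461

-0.7461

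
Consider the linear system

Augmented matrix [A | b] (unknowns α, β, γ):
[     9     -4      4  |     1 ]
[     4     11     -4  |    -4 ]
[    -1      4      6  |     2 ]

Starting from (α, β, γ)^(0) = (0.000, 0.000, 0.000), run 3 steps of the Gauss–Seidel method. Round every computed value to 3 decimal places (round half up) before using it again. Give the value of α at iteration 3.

Iteration 1:
  α = (1 - (-4)·0.000 - (4)·0.000) / (9) = 0.111
  β = (-4 - (4)·0.111 - (-4)·0.000) / (11) = -0.404
  γ = (2 - (-1)·0.111 - (4)·-0.404) / (6) = 0.621
Iteration 2:
  α = (1 - (-4)·-0.404 - (4)·0.621) / (9) = -0.344
  β = (-4 - (4)·-0.344 - (-4)·0.621) / (11) = -0.013
  γ = (2 - (-1)·-0.344 - (4)·-0.013) / (6) = 0.285
Iteration 3:
  α = (1 - (-4)·-0.013 - (4)·0.285) / (9) = -0.021
  β = (-4 - (4)·-0.021 - (-4)·0.285) / (11) = -0.252
  γ = (2 - (-1)·-0.021 - (4)·-0.252) / (6) = 0.498

-0.021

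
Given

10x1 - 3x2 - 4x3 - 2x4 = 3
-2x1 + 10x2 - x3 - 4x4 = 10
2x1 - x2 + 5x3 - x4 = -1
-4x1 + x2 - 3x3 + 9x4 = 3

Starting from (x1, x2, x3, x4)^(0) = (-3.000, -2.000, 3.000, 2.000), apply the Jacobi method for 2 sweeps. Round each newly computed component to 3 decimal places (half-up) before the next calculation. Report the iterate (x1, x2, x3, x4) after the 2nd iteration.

Iteration 1:
  x1 = (3 - (-3)·-2.000 - (-4)·3.000 - (-2)·2.000) / (10) = 1.300
  x2 = (10 - (-2)·-3.000 - (-1)·3.000 - (-4)·2.000) / (10) = 1.500
  x3 = (-1 - (2)·-3.000 - (-1)·-2.000 - (-1)·2.000) / (5) = 1.000
  x4 = (3 - (-4)·-3.000 - (1)·-2.000 - (-3)·3.000) / (9) = 0.222
Iteration 2:
  x1 = (3 - (-3)·1.500 - (-4)·1.000 - (-2)·0.222) / (10) = 1.194
  x2 = (10 - (-2)·1.300 - (-1)·1.000 - (-4)·0.222) / (10) = 1.449
  x3 = (-1 - (2)·1.300 - (-1)·1.500 - (-1)·0.222) / (5) = -0.376
  x4 = (3 - (-4)·1.300 - (1)·1.500 - (-3)·1.000) / (9) = 1.078

(1.194, 1.449, -0.376, 1.078)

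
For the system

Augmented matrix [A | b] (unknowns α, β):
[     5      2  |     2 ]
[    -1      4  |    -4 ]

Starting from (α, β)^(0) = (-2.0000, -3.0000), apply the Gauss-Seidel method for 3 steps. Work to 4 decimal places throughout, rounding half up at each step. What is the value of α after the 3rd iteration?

Iteration 1:
  α = (2 - (2)·-3.0000) / (5) = 1.6000
  β = (-4 - (-1)·1.6000) / (4) = -0.6000
Iteration 2:
  α = (2 - (2)·-0.6000) / (5) = 0.6400
  β = (-4 - (-1)·0.6400) / (4) = -0.8400
Iteration 3:
  α = (2 - (2)·-0.8400) / (5) = 0.7360
  β = (-4 - (-1)·0.7360) / (4) = -0.8160

0.7360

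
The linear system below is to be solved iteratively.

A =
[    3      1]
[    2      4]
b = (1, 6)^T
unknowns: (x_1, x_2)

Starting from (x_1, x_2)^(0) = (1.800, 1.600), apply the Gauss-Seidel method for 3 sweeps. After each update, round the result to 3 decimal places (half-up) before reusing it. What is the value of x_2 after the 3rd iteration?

Iteration 1:
  x_1 = (1 - (1)·1.600) / (3) = -0.200
  x_2 = (6 - (2)·-0.200) / (4) = 1.600
Iteration 2:
  x_1 = (1 - (1)·1.600) / (3) = -0.200
  x_2 = (6 - (2)·-0.200) / (4) = 1.600
Iteration 3:
  x_1 = (1 - (1)·1.600) / (3) = -0.200
  x_2 = (6 - (2)·-0.200) / (4) = 1.600

1.600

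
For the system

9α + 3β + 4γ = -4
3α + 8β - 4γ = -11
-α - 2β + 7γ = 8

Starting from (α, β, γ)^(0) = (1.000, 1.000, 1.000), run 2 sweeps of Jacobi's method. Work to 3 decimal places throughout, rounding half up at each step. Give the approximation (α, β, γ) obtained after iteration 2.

(-0.726, -0.131, 0.611)

Iteration 1:
  α = (-4 - (3)·1.000 - (4)·1.000) / (9) = -1.222
  β = (-11 - (3)·1.000 - (-4)·1.000) / (8) = -1.250
  γ = (8 - (-1)·1.000 - (-2)·1.000) / (7) = 1.571
Iteration 2:
  α = (-4 - (3)·-1.250 - (4)·1.571) / (9) = -0.726
  β = (-11 - (3)·-1.222 - (-4)·1.571) / (8) = -0.131
  γ = (8 - (-1)·-1.222 - (-2)·-1.250) / (7) = 0.611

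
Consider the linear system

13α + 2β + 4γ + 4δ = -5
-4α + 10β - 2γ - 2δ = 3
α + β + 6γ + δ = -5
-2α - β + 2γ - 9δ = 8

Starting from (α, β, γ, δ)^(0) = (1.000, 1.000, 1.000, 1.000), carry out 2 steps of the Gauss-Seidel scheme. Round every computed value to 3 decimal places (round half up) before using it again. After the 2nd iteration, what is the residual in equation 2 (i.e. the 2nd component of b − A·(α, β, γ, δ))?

-0.166

Iteration 1:
  α = (-5 - (2)·1.000 - (4)·1.000 - (4)·1.000) / (13) = -1.154
  β = (3 - (-4)·-1.154 - (-2)·1.000 - (-2)·1.000) / (10) = 0.238
  γ = (-5 - (1)·-1.154 - (1)·0.238 - (1)·1.000) / (6) = -0.847
  δ = (8 - (-2)·-1.154 - (-1)·0.238 - (2)·-0.847) / (-9) = -0.847
Iteration 2:
  α = (-5 - (2)·0.238 - (4)·-0.847 - (4)·-0.847) / (13) = 0.100
  β = (3 - (-4)·0.100 - (-2)·-0.847 - (-2)·-0.847) / (10) = 0.001
  γ = (-5 - (1)·0.100 - (1)·0.001 - (1)·-0.847) / (6) = -0.709
  δ = (8 - (-2)·0.100 - (-1)·0.001 - (2)·-0.709) / (-9) = -1.069
Residual b − A·x = (0.810, -0.166, 0.222, -0.002)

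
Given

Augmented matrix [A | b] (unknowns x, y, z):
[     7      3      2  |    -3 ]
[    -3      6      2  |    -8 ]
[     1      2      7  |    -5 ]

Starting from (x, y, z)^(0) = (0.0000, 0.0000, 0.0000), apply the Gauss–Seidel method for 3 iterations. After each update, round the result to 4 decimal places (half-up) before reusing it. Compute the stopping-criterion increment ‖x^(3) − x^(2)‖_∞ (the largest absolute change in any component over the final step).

0.1203

Iteration 1:
  x = (-3 - (3)·0.0000 - (2)·0.0000) / (7) = -0.4286
  y = (-8 - (-3)·-0.4286 - (2)·0.0000) / (6) = -1.5476
  z = (-5 - (1)·-0.4286 - (2)·-1.5476) / (7) = -0.2109
Iteration 2:
  x = (-3 - (3)·-1.5476 - (2)·-0.2109) / (7) = 0.2949
  y = (-8 - (-3)·0.2949 - (2)·-0.2109) / (6) = -1.1156
  z = (-5 - (1)·0.2949 - (2)·-1.1156) / (7) = -0.4377
Iteration 3:
  x = (-3 - (3)·-1.1156 - (2)·-0.4377) / (7) = 0.1746
  y = (-8 - (-3)·0.1746 - (2)·-0.4377) / (6) = -1.1001
  z = (-5 - (1)·0.1746 - (2)·-1.1001) / (7) = -0.4249
Change: (-0.1203, 0.0155, 0.0128) → max |·| = 0.1203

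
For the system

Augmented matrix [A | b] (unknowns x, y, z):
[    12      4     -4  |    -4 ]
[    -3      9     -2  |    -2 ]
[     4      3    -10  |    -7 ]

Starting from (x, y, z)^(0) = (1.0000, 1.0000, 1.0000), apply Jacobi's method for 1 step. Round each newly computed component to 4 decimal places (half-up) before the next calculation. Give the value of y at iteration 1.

0.3333

Iteration 1:
  x = (-4 - (4)·1.0000 - (-4)·1.0000) / (12) = -0.3333
  y = (-2 - (-3)·1.0000 - (-2)·1.0000) / (9) = 0.3333
  z = (-7 - (4)·1.0000 - (3)·1.0000) / (-10) = 1.4000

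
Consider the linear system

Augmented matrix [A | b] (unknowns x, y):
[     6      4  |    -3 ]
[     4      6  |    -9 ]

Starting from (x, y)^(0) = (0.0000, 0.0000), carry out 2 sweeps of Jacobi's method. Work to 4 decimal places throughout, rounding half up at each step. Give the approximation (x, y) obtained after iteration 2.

Iteration 1:
  x = (-3 - (4)·0.0000) / (6) = -0.5000
  y = (-9 - (4)·0.0000) / (6) = -1.5000
Iteration 2:
  x = (-3 - (4)·-1.5000) / (6) = 0.5000
  y = (-9 - (4)·-0.5000) / (6) = -1.1667

(0.5000, -1.1667)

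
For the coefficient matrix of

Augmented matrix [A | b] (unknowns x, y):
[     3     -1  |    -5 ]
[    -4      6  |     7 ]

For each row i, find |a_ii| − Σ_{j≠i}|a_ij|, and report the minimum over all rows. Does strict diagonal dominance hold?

row 1: |3| − (1) = 2
row 2: |6| − (4) = 2
minimum over rows = 2 → strictly diagonally dominant (convergence guaranteed)

2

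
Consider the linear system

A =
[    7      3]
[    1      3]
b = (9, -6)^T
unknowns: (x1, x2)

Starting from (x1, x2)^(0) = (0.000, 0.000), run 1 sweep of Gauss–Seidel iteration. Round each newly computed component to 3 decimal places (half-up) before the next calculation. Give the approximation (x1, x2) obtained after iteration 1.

(1.286, -2.429)

Iteration 1:
  x1 = (9 - (3)·0.000) / (7) = 1.286
  x2 = (-6 - (1)·1.286) / (3) = -2.429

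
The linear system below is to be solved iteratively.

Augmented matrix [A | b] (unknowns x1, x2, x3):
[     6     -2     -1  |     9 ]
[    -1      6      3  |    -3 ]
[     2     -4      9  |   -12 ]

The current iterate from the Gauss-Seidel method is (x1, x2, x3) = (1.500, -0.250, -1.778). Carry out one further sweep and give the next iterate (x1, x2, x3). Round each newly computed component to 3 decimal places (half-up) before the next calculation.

One sweep:
  x1 = (9 - (-2)·-0.250 - (-1)·-1.778) / (6) = 1.120
  x2 = (-3 - (-1)·1.120 - (3)·-1.778) / (6) = 0.576
  x3 = (-12 - (2)·1.120 - (-4)·0.576) / (9) = -1.326

(1.120, 0.576, -1.326)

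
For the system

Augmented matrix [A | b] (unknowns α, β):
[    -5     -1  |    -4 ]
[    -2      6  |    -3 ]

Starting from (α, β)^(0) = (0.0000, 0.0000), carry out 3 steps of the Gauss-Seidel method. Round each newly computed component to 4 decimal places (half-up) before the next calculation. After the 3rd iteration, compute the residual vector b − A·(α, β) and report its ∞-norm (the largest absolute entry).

0.0008

Iteration 1:
  α = (-4 - (-1)·0.0000) / (-5) = 0.8000
  β = (-3 - (-2)·0.8000) / (6) = -0.2333
Iteration 2:
  α = (-4 - (-1)·-0.2333) / (-5) = 0.8467
  β = (-3 - (-2)·0.8467) / (6) = -0.2178
Iteration 3:
  α = (-4 - (-1)·-0.2178) / (-5) = 0.8436
  β = (-3 - (-2)·0.8436) / (6) = -0.2188
Residual b − A·x = (-0.0008, 0.0000); ∞-norm = 0.0008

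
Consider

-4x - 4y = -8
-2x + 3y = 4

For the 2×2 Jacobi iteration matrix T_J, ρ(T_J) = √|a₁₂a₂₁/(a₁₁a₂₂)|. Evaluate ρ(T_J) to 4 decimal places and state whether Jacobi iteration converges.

a₁₂a₂₁/(a₁₁a₂₂) = (-4)·(-2) / ((-4)·(3)) = -0.666667
ρ = √|-0.666667| = √0.666667 = 0.8165
ρ < 1, so Jacobi converges

0.8165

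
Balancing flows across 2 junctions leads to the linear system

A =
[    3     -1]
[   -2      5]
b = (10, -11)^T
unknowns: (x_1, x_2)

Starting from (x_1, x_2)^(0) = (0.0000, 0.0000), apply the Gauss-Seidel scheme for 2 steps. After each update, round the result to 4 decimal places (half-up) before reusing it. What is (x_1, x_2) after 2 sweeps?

Iteration 1:
  x_1 = (10 - (-1)·0.0000) / (3) = 3.3333
  x_2 = (-11 - (-2)·3.3333) / (5) = -0.8667
Iteration 2:
  x_1 = (10 - (-1)·-0.8667) / (3) = 3.0444
  x_2 = (-11 - (-2)·3.0444) / (5) = -0.9822

(3.0444, -0.9822)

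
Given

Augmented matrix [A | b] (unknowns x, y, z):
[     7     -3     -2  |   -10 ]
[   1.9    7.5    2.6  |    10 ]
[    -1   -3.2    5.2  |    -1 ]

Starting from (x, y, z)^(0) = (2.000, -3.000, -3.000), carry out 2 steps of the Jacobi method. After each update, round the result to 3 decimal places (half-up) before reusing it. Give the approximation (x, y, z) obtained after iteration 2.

Iteration 1:
  x = (-10 - (-3)·-3.000 - (-2)·-3.000) / (7) = -3.571
  y = (10 - (1.9)·2.000 - (2.6)·-3.000) / (7.5) = 1.867
  z = (-1 - (-1)·2.000 - (-3.2)·-3.000) / (5.2) = -1.654
Iteration 2:
  x = (-10 - (-3)·1.867 - (-2)·-1.654) / (7) = -1.101
  y = (10 - (1.9)·-3.571 - (2.6)·-1.654) / (7.5) = 2.811
  z = (-1 - (-1)·-3.571 - (-3.2)·1.867) / (5.2) = 0.270

(-1.101, 2.811, 0.270)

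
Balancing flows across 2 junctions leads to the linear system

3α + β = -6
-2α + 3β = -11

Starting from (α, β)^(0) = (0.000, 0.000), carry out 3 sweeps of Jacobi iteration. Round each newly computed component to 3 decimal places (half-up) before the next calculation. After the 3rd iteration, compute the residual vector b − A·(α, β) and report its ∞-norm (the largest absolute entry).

0.889

Iteration 1:
  α = (-6 - (1)·0.000) / (3) = -2.000
  β = (-11 - (-2)·0.000) / (3) = -3.667
Iteration 2:
  α = (-6 - (1)·-3.667) / (3) = -0.778
  β = (-11 - (-2)·-2.000) / (3) = -5.000
Iteration 3:
  α = (-6 - (1)·-5.000) / (3) = -0.333
  β = (-11 - (-2)·-0.778) / (3) = -4.185
Residual b − A·x = (-0.816, 0.889); ∞-norm = 0.889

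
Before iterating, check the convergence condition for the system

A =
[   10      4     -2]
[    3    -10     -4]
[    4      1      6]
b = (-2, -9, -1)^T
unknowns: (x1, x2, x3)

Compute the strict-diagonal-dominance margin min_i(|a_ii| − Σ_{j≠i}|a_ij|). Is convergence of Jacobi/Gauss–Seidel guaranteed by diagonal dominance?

1

row 1: |10| − (4+2) = 4
row 2: |-10| − (3+4) = 3
row 3: |6| − (4+1) = 1
minimum over rows = 1 → strictly diagonally dominant (convergence guaranteed)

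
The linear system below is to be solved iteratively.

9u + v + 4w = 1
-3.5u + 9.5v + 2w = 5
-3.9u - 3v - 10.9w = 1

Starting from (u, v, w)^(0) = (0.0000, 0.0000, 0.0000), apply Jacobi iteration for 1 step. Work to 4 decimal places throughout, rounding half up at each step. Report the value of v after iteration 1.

0.5263

Iteration 1:
  u = (1 - (1)·0.0000 - (4)·0.0000) / (9) = 0.1111
  v = (5 - (-3.5)·0.0000 - (2)·0.0000) / (9.5) = 0.5263
  w = (1 - (-3.9)·0.0000 - (-3)·0.0000) / (-10.9) = -0.0917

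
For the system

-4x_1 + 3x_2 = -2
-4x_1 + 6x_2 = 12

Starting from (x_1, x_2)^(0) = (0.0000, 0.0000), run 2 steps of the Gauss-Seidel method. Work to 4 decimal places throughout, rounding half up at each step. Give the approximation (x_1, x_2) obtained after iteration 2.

Iteration 1:
  x_1 = (-2 - (3)·0.0000) / (-4) = 0.5000
  x_2 = (12 - (-4)·0.5000) / (6) = 2.3333
Iteration 2:
  x_1 = (-2 - (3)·2.3333) / (-4) = 2.2500
  x_2 = (12 - (-4)·2.2500) / (6) = 3.5000

(2.2500, 3.5000)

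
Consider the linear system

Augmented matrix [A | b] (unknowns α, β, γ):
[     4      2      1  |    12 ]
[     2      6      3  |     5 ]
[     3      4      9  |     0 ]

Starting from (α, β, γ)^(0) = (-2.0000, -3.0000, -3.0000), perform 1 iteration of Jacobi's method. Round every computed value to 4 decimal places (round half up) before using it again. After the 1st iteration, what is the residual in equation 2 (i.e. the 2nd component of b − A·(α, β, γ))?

Iteration 1:
  α = (12 - (2)·-3.0000 - (1)·-3.0000) / (4) = 5.2500
  β = (5 - (2)·-2.0000 - (3)·-3.0000) / (6) = 3.0000
  γ = (0 - (3)·-2.0000 - (4)·-3.0000) / (9) = 2.0000
Residual b − A·x = (-17.0000, -29.5000, -45.7500)

-29.5000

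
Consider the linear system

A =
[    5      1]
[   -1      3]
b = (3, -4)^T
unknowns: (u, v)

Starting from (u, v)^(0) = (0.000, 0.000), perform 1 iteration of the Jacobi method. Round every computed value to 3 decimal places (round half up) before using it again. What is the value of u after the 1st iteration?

Iteration 1:
  u = (3 - (1)·0.000) / (5) = 0.600
  v = (-4 - (-1)·0.000) / (3) = -1.333

0.600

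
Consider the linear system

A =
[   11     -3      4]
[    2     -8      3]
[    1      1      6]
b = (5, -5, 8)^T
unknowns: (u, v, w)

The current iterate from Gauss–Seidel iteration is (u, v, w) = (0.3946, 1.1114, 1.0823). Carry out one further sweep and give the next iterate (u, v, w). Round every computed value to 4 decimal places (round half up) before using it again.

One sweep:
  u = (5 - (-3)·1.1114 - (4)·1.0823) / (11) = 0.3641
  v = (-5 - (2)·0.3641 - (3)·1.0823) / (-8) = 1.1219
  w = (8 - (1)·0.3641 - (1)·1.1219) / (6) = 1.0857

(0.3641, 1.1219, 1.0857)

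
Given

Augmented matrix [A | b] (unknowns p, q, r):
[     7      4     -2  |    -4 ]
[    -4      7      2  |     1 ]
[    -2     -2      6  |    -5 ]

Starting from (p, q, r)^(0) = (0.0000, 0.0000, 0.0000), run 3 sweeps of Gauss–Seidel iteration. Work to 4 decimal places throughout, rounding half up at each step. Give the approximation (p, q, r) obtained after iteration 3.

(-0.8878, -0.0533, -1.1470)

Iteration 1:
  p = (-4 - (4)·0.0000 - (-2)·0.0000) / (7) = -0.5714
  q = (1 - (-4)·-0.5714 - (2)·0.0000) / (7) = -0.1837
  r = (-5 - (-2)·-0.5714 - (-2)·-0.1837) / (6) = -1.0850
Iteration 2:
  p = (-4 - (4)·-0.1837 - (-2)·-1.0850) / (7) = -0.7765
  q = (1 - (-4)·-0.7765 - (2)·-1.0850) / (7) = 0.0091
  r = (-5 - (-2)·-0.7765 - (-2)·0.0091) / (6) = -1.0891
Iteration 3:
  p = (-4 - (4)·0.0091 - (-2)·-1.0891) / (7) = -0.8878
  q = (1 - (-4)·-0.8878 - (2)·-1.0891) / (7) = -0.0533
  r = (-5 - (-2)·-0.8878 - (-2)·-0.0533) / (6) = -1.1470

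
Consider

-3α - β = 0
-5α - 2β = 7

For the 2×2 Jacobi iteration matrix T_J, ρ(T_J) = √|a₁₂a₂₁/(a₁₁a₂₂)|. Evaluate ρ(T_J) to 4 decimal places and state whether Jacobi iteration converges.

0.9129

a₁₂a₂₁/(a₁₁a₂₂) = (-1)·(-5) / ((-3)·(-2)) = 0.833333
ρ = √|0.833333| = √0.833333 = 0.9129
ρ < 1, so Jacobi converges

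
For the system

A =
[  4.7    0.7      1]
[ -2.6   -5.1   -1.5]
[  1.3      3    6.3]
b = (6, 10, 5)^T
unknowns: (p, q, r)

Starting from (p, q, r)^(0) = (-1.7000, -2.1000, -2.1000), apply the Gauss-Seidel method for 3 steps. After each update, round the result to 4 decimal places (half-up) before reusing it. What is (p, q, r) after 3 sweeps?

(1.3116, -3.2136, 2.0533)

Iteration 1:
  p = (6 - (0.7)·-2.1000 - (1)·-2.1000) / (4.7) = 2.0362
  q = (10 - (-2.6)·2.0362 - (-1.5)·-2.1000) / (-5.1) = -2.3812
  r = (5 - (1.3)·2.0362 - (3)·-2.3812) / (6.3) = 1.5074
Iteration 2:
  p = (6 - (0.7)·-2.3812 - (1)·1.5074) / (4.7) = 1.3105
  q = (10 - (-2.6)·1.3105 - (-1.5)·1.5074) / (-5.1) = -3.0722
  r = (5 - (1.3)·1.3105 - (3)·-3.0722) / (6.3) = 1.9862
Iteration 3:
  p = (6 - (0.7)·-3.0722 - (1)·1.9862) / (4.7) = 1.3116
  q = (10 - (-2.6)·1.3116 - (-1.5)·1.9862) / (-5.1) = -3.2136
  r = (5 - (1.3)·1.3116 - (3)·-3.2136) / (6.3) = 2.0533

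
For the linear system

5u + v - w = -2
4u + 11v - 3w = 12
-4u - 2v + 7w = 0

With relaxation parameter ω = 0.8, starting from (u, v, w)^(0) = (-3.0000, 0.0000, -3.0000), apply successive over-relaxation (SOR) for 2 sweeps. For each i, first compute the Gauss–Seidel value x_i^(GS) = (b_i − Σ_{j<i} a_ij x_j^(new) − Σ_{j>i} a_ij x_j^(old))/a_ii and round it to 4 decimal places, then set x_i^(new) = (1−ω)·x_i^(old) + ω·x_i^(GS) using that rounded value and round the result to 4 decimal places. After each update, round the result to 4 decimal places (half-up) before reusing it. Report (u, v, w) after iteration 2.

Iteration 1:
  u: GS value = (-2 - (1)·0.0000 - (-1)·-3.0000) / (5) = -1.0000;  u ← (1−ω)·-3.0000 + ω·-1.0000 = -1.4000
  v: GS value = (12 - (4)·-1.4000 - (-3)·-3.0000) / (11) = 0.7818;  v ← (1−ω)·0.0000 + ω·0.7818 = 0.6254
  w: GS value = (0 - (-4)·-1.4000 - (-2)·0.6254) / (7) = -0.6213;  w ← (1−ω)·-3.0000 + ω·-0.6213 = -1.0970
Iteration 2:
  u: GS value = (-2 - (1)·0.6254 - (-1)·-1.0970) / (5) = -0.7445;  u ← (1−ω)·-1.4000 + ω·-0.7445 = -0.8756
  v: GS value = (12 - (4)·-0.8756 - (-3)·-1.0970) / (11) = 1.1101;  v ← (1−ω)·0.6254 + ω·1.1101 = 1.0132
  w: GS value = (0 - (-4)·-0.8756 - (-2)·1.0132) / (7) = -0.2109;  w ← (1−ω)·-1.0970 + ω·-0.2109 = -0.3881

(-0.8756, 1.0132, -0.3881)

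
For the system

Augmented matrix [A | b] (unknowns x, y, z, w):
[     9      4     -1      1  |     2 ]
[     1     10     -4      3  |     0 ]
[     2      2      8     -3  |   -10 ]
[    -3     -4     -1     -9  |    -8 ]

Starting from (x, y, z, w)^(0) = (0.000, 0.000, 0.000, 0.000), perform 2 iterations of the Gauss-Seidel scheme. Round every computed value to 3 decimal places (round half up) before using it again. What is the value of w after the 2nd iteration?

1.331

Iteration 1:
  x = (2 - (4)·0.000 - (-1)·0.000 - (1)·0.000) / (9) = 0.222
  y = (0 - (1)·0.222 - (-4)·0.000 - (3)·0.000) / (10) = -0.022
  z = (-10 - (2)·0.222 - (2)·-0.022 - (-3)·0.000) / (8) = -1.300
  w = (-8 - (-3)·0.222 - (-4)·-0.022 - (-1)·-1.300) / (-9) = 0.969
Iteration 2:
  x = (2 - (4)·-0.022 - (-1)·-1.300 - (1)·0.969) / (9) = -0.020
  y = (0 - (1)·-0.020 - (-4)·-1.300 - (3)·0.969) / (10) = -0.809
  z = (-10 - (2)·-0.020 - (2)·-0.809 - (-3)·0.969) / (8) = -0.679
  w = (-8 - (-3)·-0.020 - (-4)·-0.809 - (-1)·-0.679) / (-9) = 1.331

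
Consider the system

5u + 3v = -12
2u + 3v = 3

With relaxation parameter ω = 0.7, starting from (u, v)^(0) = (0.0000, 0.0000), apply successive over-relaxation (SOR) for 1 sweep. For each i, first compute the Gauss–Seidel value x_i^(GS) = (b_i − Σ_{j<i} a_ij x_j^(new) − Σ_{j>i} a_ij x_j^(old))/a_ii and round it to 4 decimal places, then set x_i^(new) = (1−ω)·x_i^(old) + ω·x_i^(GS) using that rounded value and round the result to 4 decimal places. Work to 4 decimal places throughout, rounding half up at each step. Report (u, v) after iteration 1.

(-1.6800, 1.4840)

Iteration 1:
  u: GS value = (-12 - (3)·0.0000) / (5) = -2.4000;  u ← (1−ω)·0.0000 + ω·-2.4000 = -1.6800
  v: GS value = (3 - (2)·-1.6800) / (3) = 2.1200;  v ← (1−ω)·0.0000 + ω·2.1200 = 1.4840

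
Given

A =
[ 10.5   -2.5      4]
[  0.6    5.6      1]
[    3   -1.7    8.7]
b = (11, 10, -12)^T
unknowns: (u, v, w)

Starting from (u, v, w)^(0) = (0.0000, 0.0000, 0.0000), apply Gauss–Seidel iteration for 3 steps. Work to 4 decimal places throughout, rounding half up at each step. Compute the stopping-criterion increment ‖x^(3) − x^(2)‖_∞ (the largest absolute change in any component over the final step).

0.1480

Iteration 1:
  u = (11 - (-2.5)·0.0000 - (4)·0.0000) / (10.5) = 1.0476
  v = (10 - (0.6)·1.0476 - (1)·0.0000) / (5.6) = 1.6735
  w = (-12 - (3)·1.0476 - (-1.7)·1.6735) / (8.7) = -1.4135
Iteration 2:
  u = (11 - (-2.5)·1.6735 - (4)·-1.4135) / (10.5) = 1.9845
  v = (10 - (0.6)·1.9845 - (1)·-1.4135) / (5.6) = 1.8255
  w = (-12 - (3)·1.9845 - (-1.7)·1.8255) / (8.7) = -1.7069
Iteration 3:
  u = (11 - (-2.5)·1.8255 - (4)·-1.7069) / (10.5) = 2.1325
  v = (10 - (0.6)·2.1325 - (1)·-1.7069) / (5.6) = 1.8620
  w = (-12 - (3)·2.1325 - (-1.7)·1.8620) / (8.7) = -1.7508
Change: (0.1480, 0.0365, -0.0439) → max |·| = 0.1480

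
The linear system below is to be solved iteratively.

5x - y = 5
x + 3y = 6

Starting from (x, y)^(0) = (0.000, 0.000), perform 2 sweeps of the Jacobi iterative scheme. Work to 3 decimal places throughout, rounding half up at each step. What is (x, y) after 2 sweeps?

(1.400, 1.667)

Iteration 1:
  x = (5 - (-1)·0.000) / (5) = 1.000
  y = (6 - (1)·0.000) / (3) = 2.000
Iteration 2:
  x = (5 - (-1)·2.000) / (5) = 1.400
  y = (6 - (1)·1.000) / (3) = 1.667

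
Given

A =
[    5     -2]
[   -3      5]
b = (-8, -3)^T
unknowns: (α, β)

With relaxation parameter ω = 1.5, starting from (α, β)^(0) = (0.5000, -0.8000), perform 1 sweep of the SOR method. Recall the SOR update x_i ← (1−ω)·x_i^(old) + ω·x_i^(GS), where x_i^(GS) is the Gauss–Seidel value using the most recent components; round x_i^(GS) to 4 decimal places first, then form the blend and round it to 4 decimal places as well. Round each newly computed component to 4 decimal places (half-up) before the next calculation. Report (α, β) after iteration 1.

Iteration 1:
  α: GS value = (-8 - (-2)·-0.8000) / (5) = -1.9200;  α ← (1−ω)·0.5000 + ω·-1.9200 = -3.1300
  β: GS value = (-3 - (-3)·-3.1300) / (5) = -2.4780;  β ← (1−ω)·-0.8000 + ω·-2.4780 = -3.3170

(-3.1300, -3.3170)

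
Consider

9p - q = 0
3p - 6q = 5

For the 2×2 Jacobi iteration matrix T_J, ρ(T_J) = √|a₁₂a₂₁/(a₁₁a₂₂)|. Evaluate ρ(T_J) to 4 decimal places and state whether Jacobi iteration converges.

0.2357

a₁₂a₂₁/(a₁₁a₂₂) = (-1)·(3) / ((9)·(-6)) = 0.055556
ρ = √|0.055556| = √0.055556 = 0.2357
ρ < 1, so Jacobi converges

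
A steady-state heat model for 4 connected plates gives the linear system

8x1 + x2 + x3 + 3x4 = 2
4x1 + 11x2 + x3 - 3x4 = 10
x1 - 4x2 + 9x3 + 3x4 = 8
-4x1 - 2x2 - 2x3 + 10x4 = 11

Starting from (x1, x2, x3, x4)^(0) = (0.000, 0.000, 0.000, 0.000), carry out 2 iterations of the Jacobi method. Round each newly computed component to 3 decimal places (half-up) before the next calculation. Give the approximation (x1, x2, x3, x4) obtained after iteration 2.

Iteration 1:
  x1 = (2 - (1)·0.000 - (1)·0.000 - (3)·0.000) / (8) = 0.250
  x2 = (10 - (4)·0.000 - (1)·0.000 - (-3)·0.000) / (11) = 0.909
  x3 = (8 - (1)·0.000 - (-4)·0.000 - (3)·0.000) / (9) = 0.889
  x4 = (11 - (-4)·0.000 - (-2)·0.000 - (-2)·0.000) / (10) = 1.100
Iteration 2:
  x1 = (2 - (1)·0.909 - (1)·0.889 - (3)·1.100) / (8) = -0.387
  x2 = (10 - (4)·0.250 - (1)·0.889 - (-3)·1.100) / (11) = 1.037
  x3 = (8 - (1)·0.250 - (-4)·0.909 - (3)·1.100) / (9) = 0.898
  x4 = (11 - (-4)·0.250 - (-2)·0.909 - (-2)·0.889) / (10) = 1.560

(-0.387, 1.037, 0.898, 1.560)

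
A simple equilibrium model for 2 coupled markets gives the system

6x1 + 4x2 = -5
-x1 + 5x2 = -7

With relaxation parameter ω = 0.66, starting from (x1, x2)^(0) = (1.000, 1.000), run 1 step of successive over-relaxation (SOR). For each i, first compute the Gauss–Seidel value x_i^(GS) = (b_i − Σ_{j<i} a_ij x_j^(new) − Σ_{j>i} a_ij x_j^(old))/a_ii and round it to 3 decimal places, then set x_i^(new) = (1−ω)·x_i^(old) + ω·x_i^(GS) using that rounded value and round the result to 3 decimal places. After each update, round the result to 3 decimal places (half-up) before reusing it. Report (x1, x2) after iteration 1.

(-0.650, -0.670)

Iteration 1:
  x1: GS value = (-5 - (4)·1.000) / (6) = -1.500;  x1 ← (1−ω)·1.000 + ω·-1.500 = -0.650
  x2: GS value = (-7 - (-1)·-0.650) / (5) = -1.530;  x2 ← (1−ω)·1.000 + ω·-1.530 = -0.670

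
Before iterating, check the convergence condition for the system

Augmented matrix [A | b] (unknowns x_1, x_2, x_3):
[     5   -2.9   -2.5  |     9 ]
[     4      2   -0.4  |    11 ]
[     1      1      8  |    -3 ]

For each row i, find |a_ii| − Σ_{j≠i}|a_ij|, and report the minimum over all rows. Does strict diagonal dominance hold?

row 1: |5| − (2.9+2.5) = -0.4
row 2: |2| − (4+0.4) = -2.4
row 3: |8| − (1+1) = 6
minimum over rows = -2.4 → not strictly diagonally dominant

-2.4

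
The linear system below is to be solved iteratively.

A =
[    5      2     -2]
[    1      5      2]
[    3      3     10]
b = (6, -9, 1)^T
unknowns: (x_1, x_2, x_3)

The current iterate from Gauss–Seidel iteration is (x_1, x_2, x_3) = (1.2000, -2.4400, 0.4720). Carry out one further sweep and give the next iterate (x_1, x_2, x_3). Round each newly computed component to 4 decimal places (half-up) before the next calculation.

(2.3648, -2.4618, 0.1291)

One sweep:
  x_1 = (6 - (2)·-2.4400 - (-2)·0.4720) / (5) = 2.3648
  x_2 = (-9 - (1)·2.3648 - (2)·0.4720) / (5) = -2.4618
  x_3 = (1 - (3)·2.3648 - (3)·-2.4618) / (10) = 0.1291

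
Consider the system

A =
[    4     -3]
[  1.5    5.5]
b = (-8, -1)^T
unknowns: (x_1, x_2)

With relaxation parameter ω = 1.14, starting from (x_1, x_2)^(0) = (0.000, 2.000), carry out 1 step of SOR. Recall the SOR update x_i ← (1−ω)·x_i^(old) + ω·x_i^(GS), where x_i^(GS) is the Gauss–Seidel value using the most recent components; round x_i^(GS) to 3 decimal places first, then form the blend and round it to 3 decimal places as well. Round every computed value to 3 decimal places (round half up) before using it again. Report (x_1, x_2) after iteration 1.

(-0.570, -0.310)

Iteration 1:
  x_1: GS value = (-8 - (-3)·2.000) / (4) = -0.500;  x_1 ← (1−ω)·0.000 + ω·-0.500 = -0.570
  x_2: GS value = (-1 - (1.5)·-0.570) / (5.5) = -0.026;  x_2 ← (1−ω)·2.000 + ω·-0.026 = -0.310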